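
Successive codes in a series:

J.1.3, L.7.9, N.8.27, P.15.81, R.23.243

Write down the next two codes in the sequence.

T.38.729 then V.61.2187

Letter — letters move forward 2 places in the alphabet: J, L, N, P, R → T → V.
Second component: 1, 7, 8, 15, 23 → 38 → 61 (each term is the sum of the two before it).
Third component goes 3, 9, 27, 81, 243 → 729 → 2187 (×3 each step).
Putting the parts together: T.38.729 and then V.61.2187.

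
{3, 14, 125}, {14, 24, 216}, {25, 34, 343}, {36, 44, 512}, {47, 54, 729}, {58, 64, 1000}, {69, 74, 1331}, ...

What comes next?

First entry: +11 each step, so 3, 14, 25, 36, 47, 58, 69 → 80.
For the second entry, +10 each step: 14, 24, 34, 44, 54, 64, 74 → 84.
Third entry: 125, 216, 343, 512, 729, 1000, 1331 → 1728 (perfect cubes: 5³, 6³, 7³, …).
Combining the parts gives {80, 84, 1728}.

{80, 84, 1728}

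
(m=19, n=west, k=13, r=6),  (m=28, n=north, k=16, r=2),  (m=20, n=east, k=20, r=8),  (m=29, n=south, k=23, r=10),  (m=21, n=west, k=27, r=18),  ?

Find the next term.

(m=30, n=north, k=30, r=28)

M goes 19, 28, 20, 29, 21 → 30 (alternating steps +9, −8, +9, −8, …).
N — repeats west → north → east → south: west, north, east, south, west → north.
K: 13, 16, 20, 23, 27 → 30 (alternating steps +3, +4, +3, +4, …).
R goes 6, 2, 8, 10, 18 → 28 (each term is the sum of the two before it).
Combining the parts gives (m=30, n=north, k=30, r=28).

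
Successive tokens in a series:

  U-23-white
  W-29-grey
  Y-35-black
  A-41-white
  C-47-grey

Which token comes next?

Letter: letters move forward 2 places in the alphabet, wrapping Z→A; U, W, Y, A, C → E.
Second component: +6 each step; 23, 29, 35, 41, 47 → 53.
Shade: repeats white → grey → black, so white, grey, black, white, grey → black.
Combining the parts gives E-53-black.

E-53-black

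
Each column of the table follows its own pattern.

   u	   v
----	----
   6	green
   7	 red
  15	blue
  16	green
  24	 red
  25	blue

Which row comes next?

33  green

Column u — alternating steps +1, +8, +1, +8, …: 6, 7, 15, 16, 24, 25 → 33.
Column v — repeats green → red → blue: green, red, blue, green, red, blue → green.
Combining the parts gives 33  green.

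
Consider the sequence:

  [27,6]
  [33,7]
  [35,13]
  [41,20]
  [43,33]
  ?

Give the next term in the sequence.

First component: 27, 33, 35, 41, 43 → 49 (alternating steps +6, +2, +6, +2, …).
Second component — each term is the sum of the two before it: 6, 7, 13, 20, 33 → 53.
Putting it together: [49,53].

[49,53]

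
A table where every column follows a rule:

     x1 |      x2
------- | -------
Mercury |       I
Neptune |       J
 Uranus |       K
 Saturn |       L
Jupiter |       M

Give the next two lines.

Column x1 goes Mercury, Neptune, Uranus, Saturn, Jupiter → Mars → Earth (runs backward through the planets Mercury→Neptune).
For the column x2, letters move forward 1 place in the alphabet: I, J, K, L, M → N → O.
So the next two lines are Mars  N and Earth  O.

Mars  N; Earth  O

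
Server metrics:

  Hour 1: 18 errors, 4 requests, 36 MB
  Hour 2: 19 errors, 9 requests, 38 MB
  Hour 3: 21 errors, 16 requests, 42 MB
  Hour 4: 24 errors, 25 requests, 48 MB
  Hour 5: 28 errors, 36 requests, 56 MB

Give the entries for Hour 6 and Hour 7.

For the errors, differences are 1, 2, 3, … (increasing by 1 each time): 18, 19, 21, 24, 28 → 33 → 39.
Requests: perfect squares: 2², 3², 4², …; 4, 9, 16, 25, 36 → 49 → 64.
For the MB, always 2 × the errors: 36, 38, 42, 48, 56 → 66 → 78.
So the next two rows are 33 errors, 49 requests, 66 MB and 39 errors, 64 requests, 78 MB.

33 errors, 49 requests, 66 MB; 39 errors, 64 requests, 78 MB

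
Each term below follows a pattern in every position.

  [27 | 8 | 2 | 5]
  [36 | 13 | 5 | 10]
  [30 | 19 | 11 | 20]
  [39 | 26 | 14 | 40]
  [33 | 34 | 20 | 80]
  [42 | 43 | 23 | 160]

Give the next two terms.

For the first part, alternating steps +9, −6, +9, −6, …: 27, 36, 30, 39, 33, 42 → 36 → 45.
Second part — differences are 5, 6, 7, … (increasing by 1 each time): 8, 13, 19, 26, 34, 43 → 53 → 64.
For the third part, alternating steps +3, +6, +3, +6, …: 2, 5, 11, 14, 20, 23 → 29 → 32.
Fourth part: ×2 each step, so 5, 10, 20, 40, 80, 160 → 320 → 640.
So the next two terms are [36 | 53 | 29 | 320] and [45 | 64 | 32 | 640].

[36 | 53 | 29 | 320], [45 | 64 | 32 | 640]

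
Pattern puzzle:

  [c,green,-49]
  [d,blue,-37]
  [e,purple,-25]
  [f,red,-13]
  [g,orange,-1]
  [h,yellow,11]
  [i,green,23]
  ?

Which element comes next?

[j,blue,35]

Letter: letters move forward 1 place in the alphabet; c, d, e, f, g, h, i → j.
Colour — repeats green → blue → purple → red → orange → yellow: green, blue, purple, red, orange, yellow, green → blue.
For the third part, +12 each step: -49, -37, -25, -13, -1, 11, 23 → 35.
Putting it together: [j,blue,35].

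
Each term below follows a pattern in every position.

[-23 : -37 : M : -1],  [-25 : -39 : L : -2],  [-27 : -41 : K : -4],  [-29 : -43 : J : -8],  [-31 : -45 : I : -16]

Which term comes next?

First component goes -23, -25, -27, -29, -31 → -33 (−2 each step).
For the second component, −2 each step: -37, -39, -41, -43, -45 → -47.
Letter goes M, L, K, J, I → H (letters move back 1 place in the alphabet).
Fourth component: ×2 each step, so -1, -2, -4, -8, -16 → -32.
So the next term is [-33 : -47 : H : -32].

[-33 : -47 : H : -32]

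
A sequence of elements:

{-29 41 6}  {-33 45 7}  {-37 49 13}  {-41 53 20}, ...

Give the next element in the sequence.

First entry — −4 each step: -29, -33, -37, -41 → -45.
Second entry — +4 each step: 41, 45, 49, 53 → 57.
Third entry: 6, 7, 13, 20 → 33 (each term is the sum of the two before it).
Putting it together: {-45 57 33}.

{-45 57 33}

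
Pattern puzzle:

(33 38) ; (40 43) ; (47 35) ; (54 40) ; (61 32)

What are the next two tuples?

(68 37), (75 29)

For the first component, +7 each step: 33, 40, 47, 54, 61 → 68 → 75.
For the second component, alternating steps +5, −8, +5, −8, …: 38, 43, 35, 40, 32 → 37 → 29.
Putting the parts together: (68 37) and then (75 29).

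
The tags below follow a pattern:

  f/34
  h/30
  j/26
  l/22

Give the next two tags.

n/18, p/14

Letter: letters move forward 2 places in the alphabet; f, h, j, l → n → p.
Second component: 34, 30, 26, 22 → 18 → 14 (−4 each step).
Putting the parts together: n/18 and then p/14.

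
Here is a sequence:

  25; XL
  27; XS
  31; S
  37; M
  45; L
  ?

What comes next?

First component: 25, 27, 31, 37, 45 → 55 (differences are 2, 4, 6, … (increasing by 2 each time)).
Size: runs through clothing sizes XS→XL; XL, XS, S, M, L → XL.
Combining the parts gives 55; XL.

55; XL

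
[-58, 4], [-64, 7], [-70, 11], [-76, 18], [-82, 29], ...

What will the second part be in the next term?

First part goes -58, -64, -70, -76, -82 → -88 (−6 each step).
Second part: each term is the sum of the two before it, so 4, 7, 11, 18, 29 → 47.

47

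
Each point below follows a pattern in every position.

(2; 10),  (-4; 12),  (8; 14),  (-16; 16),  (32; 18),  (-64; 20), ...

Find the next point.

(128; 22)

First slot goes 2, -4, 8, -16, 32, -64 → 128 (×(-2) each step).
Second slot: +2 each step; 10, 12, 14, 16, 18, 20 → 22.
So the next point is (128; 22).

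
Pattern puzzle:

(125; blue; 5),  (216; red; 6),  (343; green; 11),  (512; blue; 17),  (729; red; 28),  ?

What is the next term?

(1000; green; 45)

First part: perfect cubes: 5³, 6³, 7³, …; 125, 216, 343, 512, 729 → 1000.
Colour: repeats blue → red → green, so blue, red, green, blue, red → green.
Third part goes 5, 6, 11, 17, 28 → 45 (each term is the sum of the two before it).
So the next term is (1000; green; 45).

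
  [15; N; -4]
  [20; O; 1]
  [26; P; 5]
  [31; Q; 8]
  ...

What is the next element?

First coordinate: alternating steps +5, +6, +5, +6, …; 15, 20, 26, 31 → 37.
For the letter, letters move forward 1 place in the alphabet: N, O, P, Q → R.
Third coordinate — differences are 5, 4, 3, … (decreasing by 1 each time): -4, 1, 5, 8 → 10.
So the next element is [37; R; 10].

[37; R; 10]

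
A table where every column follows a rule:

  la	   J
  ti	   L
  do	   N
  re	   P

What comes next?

mi  R

Note: la, ti, do, re → mi (runs through the solfège scale do→ti).
Letter: J, L, N, P → R (letters move forward 2 places in the alphabet).
So the next row is mi  R.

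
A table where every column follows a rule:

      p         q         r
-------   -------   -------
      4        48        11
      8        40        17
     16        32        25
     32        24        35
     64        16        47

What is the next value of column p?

Column p goes 4, 8, 16, 32, 64 → 128 (×2 each step).

128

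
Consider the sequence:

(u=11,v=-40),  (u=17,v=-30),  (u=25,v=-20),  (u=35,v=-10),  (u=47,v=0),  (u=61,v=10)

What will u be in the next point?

77

U: 11, 17, 25, 35, 47, 61 → 77 (differences are 6, 8, 10, … (increasing by 2 each time)).
V goes -40, -30, -20, -10, 0, 10 → 20 (+10 each step).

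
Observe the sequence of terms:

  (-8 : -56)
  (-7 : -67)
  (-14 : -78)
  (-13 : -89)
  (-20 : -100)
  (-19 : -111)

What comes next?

First part — alternating steps +1, −7, +1, −7, …: -8, -7, -14, -13, -20, -19 → -26.
For the second part, −11 each step: -56, -67, -78, -89, -100, -111 → -122.
Combining the parts gives (-26 : -122).

(-26 : -122)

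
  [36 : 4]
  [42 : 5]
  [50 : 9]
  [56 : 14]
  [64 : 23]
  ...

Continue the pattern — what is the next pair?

First value goes 36, 42, 50, 56, 64 → 70 (alternating steps +6, +8, +6, +8, …).
Second value goes 4, 5, 9, 14, 23 → 37 (each term is the sum of the two before it).
Combining the parts gives [70 : 37].

[70 : 37]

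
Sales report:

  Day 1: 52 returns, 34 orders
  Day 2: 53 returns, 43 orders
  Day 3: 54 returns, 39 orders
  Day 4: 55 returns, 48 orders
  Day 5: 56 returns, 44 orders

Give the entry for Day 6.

57 returns, 53 orders

Returns: +1 each step; 52, 53, 54, 55, 56 → 57.
Orders: alternating steps +9, −4, +9, −4, …, so 34, 43, 39, 48, 44 → 53.
Putting it together: 57 returns, 53 orders.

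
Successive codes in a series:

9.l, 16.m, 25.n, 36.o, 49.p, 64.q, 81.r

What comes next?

100.s

First component goes 9, 16, 25, 36, 49, 64, 81 → 100 (perfect squares: 3², 4², 5², …).
Letter — letters move forward 1 place in the alphabet: l, m, n, o, p, q, r → s.
So the next code is 100.s.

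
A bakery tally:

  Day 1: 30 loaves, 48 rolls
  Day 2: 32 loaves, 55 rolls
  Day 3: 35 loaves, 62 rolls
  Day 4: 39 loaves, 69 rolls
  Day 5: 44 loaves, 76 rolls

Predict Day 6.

50 loaves, 83 rolls

Loaves: differences are 2, 3, 4, … (increasing by 1 each time), so 30, 32, 35, 39, 44 → 50.
Rolls — +7 each step: 48, 55, 62, 69, 76 → 83.
Putting it together: 50 loaves, 83 rolls.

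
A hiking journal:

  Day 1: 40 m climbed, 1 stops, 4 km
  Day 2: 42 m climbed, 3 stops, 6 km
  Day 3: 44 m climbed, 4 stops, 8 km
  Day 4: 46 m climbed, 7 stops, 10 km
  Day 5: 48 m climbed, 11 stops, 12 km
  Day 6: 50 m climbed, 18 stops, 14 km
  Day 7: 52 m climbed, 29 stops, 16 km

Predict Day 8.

M climbed: 40, 42, 44, 46, 48, 50, 52 → 54 (+2 each step).
Stops: each term is the sum of the two before it, so 1, 3, 4, 7, 11, 18, 29 → 47.
Km goes 4, 6, 8, 10, 12, 14, 16 → 18 (+2 each step).
Combining the parts gives 54 m climbed, 47 stops, 18 km.

54 m climbed, 47 stops, 18 km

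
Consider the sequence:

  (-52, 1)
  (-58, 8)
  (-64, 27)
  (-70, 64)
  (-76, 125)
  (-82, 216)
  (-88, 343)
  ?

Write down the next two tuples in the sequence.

(-94, 512), (-100, 729)

First coordinate: -52, -58, -64, -70, -76, -82, -88 → -94 → -100 (−6 each step).
Second coordinate: 1, 8, 27, 64, 125, 216, 343 → 512 → 729 (perfect cubes: 1³, 2³, 3³, …).
Putting the parts together: (-94, 512) and then (-100, 729).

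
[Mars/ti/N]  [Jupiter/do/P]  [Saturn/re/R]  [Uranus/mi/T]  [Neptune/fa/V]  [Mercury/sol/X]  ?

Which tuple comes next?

[Venus/la/Z]

Planet: Mars, Jupiter, Saturn, Uranus, Neptune, Mercury → Venus (runs through the planets Mercury→Neptune).
Note: runs through the solfège scale do→ti; ti, do, re, mi, fa, sol → la.
Letter: letters move forward 2 places in the alphabet; N, P, R, T, V, X → Z.
Putting it together: [Venus/la/Z].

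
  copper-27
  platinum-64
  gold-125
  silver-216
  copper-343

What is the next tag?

Metal goes copper, platinum, gold, silver, copper → platinum (repeats copper → platinum → gold → silver).
Second component: 27, 64, 125, 216, 343 → 512 (perfect cubes: 3³, 4³, 5³, …).
Combining the parts gives platinum-512.

platinum-512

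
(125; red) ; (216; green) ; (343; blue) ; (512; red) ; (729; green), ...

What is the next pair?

First part: perfect cubes: 5³, 6³, 7³, …; 125, 216, 343, 512, 729 → 1000.
Colour — repeats red → green → blue: red, green, blue, red, green → blue.
Putting it together: (1000; blue).

(1000; blue)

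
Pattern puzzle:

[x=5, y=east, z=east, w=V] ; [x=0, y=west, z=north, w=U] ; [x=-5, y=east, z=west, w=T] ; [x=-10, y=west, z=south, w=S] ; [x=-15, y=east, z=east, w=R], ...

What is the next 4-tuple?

X: 5, 0, -5, -10, -15 → -20 (−5 each step).
Y — alternates east ↔ west: east, west, east, west, east → west.
Z goes east, north, west, south, east → north (repeats east → north → west → south).
For the w, letters move back 1 place in the alphabet: V, U, T, S, R → Q.
Combining the parts gives [x=-20, y=west, z=north, w=Q].

[x=-20, y=west, z=north, w=Q]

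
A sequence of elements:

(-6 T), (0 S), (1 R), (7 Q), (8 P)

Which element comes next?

First part — alternating steps +6, +1, +6, +1, …: -6, 0, 1, 7, 8 → 14.
Letter: T, S, R, Q, P → O (letters move back 1 place in the alphabet).
Combining the parts gives (14 O).

(14 O)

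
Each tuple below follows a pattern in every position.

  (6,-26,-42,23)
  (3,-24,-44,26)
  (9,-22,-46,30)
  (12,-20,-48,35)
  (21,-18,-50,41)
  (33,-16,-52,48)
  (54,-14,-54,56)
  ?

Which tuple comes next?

(87,-12,-56,65)

First component goes 6, 3, 9, 12, 21, 33, 54 → 87 (each term is the sum of the two before it).
For the second component, +2 each step: -26, -24, -22, -20, -18, -16, -14 → -12.
Third component: -42, -44, -46, -48, -50, -52, -54 → -56 (−2 each step).
Fourth component: differences are 3, 4, 5, … (increasing by 1 each time); 23, 26, 30, 35, 41, 48, 56 → 65.
So the next tuple is (87,-12,-56,65).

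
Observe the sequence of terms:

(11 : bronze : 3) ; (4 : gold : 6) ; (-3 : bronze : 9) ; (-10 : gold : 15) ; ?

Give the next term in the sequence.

First entry: 11, 4, -3, -10 → -17 (−7 each step).
For the rank, alternates bronze ↔ gold: bronze, gold, bronze, gold → bronze.
Third entry — each term is the sum of the two before it: 3, 6, 9, 15 → 24.
Putting it together: (-17 : bronze : 24).

(-17 : bronze : 24)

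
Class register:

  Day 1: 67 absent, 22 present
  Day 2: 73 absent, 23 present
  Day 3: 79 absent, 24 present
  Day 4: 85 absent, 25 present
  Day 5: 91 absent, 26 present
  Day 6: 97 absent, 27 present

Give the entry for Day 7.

Absent: +6 each step, so 67, 73, 79, 85, 91, 97 → 103.
For the present, +1 each step: 22, 23, 24, 25, 26, 27 → 28.
So the next line is 103 absent, 28 present.

103 absent, 28 present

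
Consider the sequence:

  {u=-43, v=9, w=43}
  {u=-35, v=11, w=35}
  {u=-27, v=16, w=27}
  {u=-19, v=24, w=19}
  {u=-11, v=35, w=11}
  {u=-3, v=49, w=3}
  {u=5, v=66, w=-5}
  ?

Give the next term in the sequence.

{u=13, v=86, w=-13}

U: -43, -35, -27, -19, -11, -3, 5 → 13 (+8 each step).
V: differences are 2, 5, 8, … (increasing by 3 each time), so 9, 11, 16, 24, 35, 49, 66 → 86.
W goes 43, 35, 27, 19, 11, 3, -5 → -13 (always the negative of the u).
Putting it together: {u=13, v=86, w=-13}.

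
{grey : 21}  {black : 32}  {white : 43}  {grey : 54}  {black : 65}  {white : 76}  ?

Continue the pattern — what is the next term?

{grey : 87}

Shade: repeats grey → black → white; grey, black, white, grey, black, white → grey.
Second part goes 21, 32, 43, 54, 65, 76 → 87 (+11 each step).
Putting it together: {grey : 87}.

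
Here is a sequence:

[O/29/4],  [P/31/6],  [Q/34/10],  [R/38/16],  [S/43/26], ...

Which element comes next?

[T/49/42]

Letter: O, P, Q, R, S → T (letters move forward 1 place in the alphabet).
Second slot goes 29, 31, 34, 38, 43 → 49 (differences are 2, 3, 4, … (increasing by 1 each time)).
Third slot: each term is the sum of the two before it; 4, 6, 10, 16, 26 → 42.
Putting it together: [T/49/42].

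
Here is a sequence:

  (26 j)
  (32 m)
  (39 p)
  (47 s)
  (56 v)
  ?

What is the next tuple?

For the first entry, differences are 6, 7, 8, … (increasing by 1 each time): 26, 32, 39, 47, 56 → 66.
Letter: letters move forward 3 places in the alphabet, so j, m, p, s, v → y.
So the next tuple is (66 y).

(66 y)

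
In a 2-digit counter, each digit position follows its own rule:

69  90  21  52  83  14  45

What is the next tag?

76

First digit: 6, 9, 2, 5, 8, 1, 4 → 7 (+3 each step, mod 10).
Second digit: 9, 0, 1, 2, 3, 4, 5 → 6 (+1 each step, mod 10).
Putting it together: 76.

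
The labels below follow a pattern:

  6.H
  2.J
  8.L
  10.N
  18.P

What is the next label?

28.R

First component — each term is the sum of the two before it: 6, 2, 8, 10, 18 → 28.
Letter — letters move forward 2 places in the alphabet: H, J, L, N, P → R.
Putting it together: 28.R.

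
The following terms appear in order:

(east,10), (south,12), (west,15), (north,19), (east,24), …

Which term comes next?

(south,30)

Direction — repeats east → south → west → north: east, south, west, north, east → south.
Second value — differences are 2, 3, 4, … (increasing by 1 each time): 10, 12, 15, 19, 24 → 30.
So the next term is (south,30).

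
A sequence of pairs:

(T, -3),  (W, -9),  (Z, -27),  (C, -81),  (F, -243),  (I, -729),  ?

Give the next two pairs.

Letter: T, W, Z, C, F, I → L → O (letters move forward 3 places in the alphabet, wrapping Z→A).
Second coordinate: ×3 each step, so -3, -9, -27, -81, -243, -729 → -2187 → -6561.
So the next two pairs are (L, -2187) and (O, -6561).

(L, -2187), (O, -6561)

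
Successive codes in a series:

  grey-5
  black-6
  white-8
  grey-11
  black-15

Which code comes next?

Shade: grey, black, white, grey, black → white (repeats grey → black → white).
Second component: differences are 1, 2, 3, … (increasing by 1 each time), so 5, 6, 8, 11, 15 → 20.
So the next code is white-20.

white-20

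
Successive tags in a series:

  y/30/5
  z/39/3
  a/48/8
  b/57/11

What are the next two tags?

c/66/19 then d/75/30

Letter — letters move forward 1 place in the alphabet, wrapping Z→A: y, z, a, b → c → d.
Second component goes 30, 39, 48, 57 → 66 → 75 (+9 each step).
Third component: each term is the sum of the two before it; 5, 3, 8, 11 → 19 → 30.
Putting the parts together: c/66/19 and then d/75/30.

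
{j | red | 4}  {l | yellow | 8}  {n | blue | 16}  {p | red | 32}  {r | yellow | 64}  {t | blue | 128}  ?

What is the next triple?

{v | red | 256}

For the letter, letters move forward 2 places in the alphabet: j, l, n, p, r, t → v.
Colour: repeats red → yellow → blue, so red, yellow, blue, red, yellow, blue → red.
Third slot goes 4, 8, 16, 32, 64, 128 → 256 (×2 each step).
Putting it together: {v | red | 256}.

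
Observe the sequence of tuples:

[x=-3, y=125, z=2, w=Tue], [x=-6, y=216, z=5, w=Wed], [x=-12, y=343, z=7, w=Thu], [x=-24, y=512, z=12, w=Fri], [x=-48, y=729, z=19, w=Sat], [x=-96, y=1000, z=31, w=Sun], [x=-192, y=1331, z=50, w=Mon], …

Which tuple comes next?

[x=-384, y=1728, z=81, w=Tue]

X goes -3, -6, -12, -24, -48, -96, -192 → -384 (×2 each step).
Y goes 125, 216, 343, 512, 729, 1000, 1331 → 1728 (perfect cubes: 5³, 6³, 7³, …).
Z — each term is the sum of the two before it: 2, 5, 7, 12, 19, 31, 50 → 81.
W: runs through the weekdays Mon→Sun, so Tue, Wed, Thu, Fri, Sat, Sun, Mon → Tue.
Combining the parts gives [x=-384, y=1728, z=81, w=Tue].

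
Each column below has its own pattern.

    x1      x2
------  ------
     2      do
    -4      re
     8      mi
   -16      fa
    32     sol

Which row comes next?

-64  la

Column x1: ×(-2) each step; 2, -4, 8, -16, 32 → -64.
Column x2 — runs through the solfège scale do→ti: do, re, mi, fa, sol → la.
So the next row is -64  la.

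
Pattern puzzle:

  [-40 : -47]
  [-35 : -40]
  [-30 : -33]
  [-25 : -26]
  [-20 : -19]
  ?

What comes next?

First slot: +5 each step; -40, -35, -30, -25, -20 → -15.
Second slot goes -47, -40, -33, -26, -19 → -12 (+7 each step).
Putting it together: [-15 : -12].

[-15 : -12]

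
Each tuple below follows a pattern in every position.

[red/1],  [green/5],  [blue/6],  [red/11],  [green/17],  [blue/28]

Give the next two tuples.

Colour: repeats red → green → blue; red, green, blue, red, green, blue → red → green.
Second slot: each term is the sum of the two before it, so 1, 5, 6, 11, 17, 28 → 45 → 73.
Putting the parts together: [red/45] and then [green/73].

[red/45], [green/73]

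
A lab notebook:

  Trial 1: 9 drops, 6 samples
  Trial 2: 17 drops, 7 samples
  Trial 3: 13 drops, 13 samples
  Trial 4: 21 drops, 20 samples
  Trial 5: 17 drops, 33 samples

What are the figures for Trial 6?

25 drops, 53 samples

Drops: alternating steps +8, −4, +8, −4, …; 9, 17, 13, 21, 17 → 25.
Samples: each term is the sum of the two before it; 6, 7, 13, 20, 33 → 53.
Putting it together: 25 drops, 53 samples.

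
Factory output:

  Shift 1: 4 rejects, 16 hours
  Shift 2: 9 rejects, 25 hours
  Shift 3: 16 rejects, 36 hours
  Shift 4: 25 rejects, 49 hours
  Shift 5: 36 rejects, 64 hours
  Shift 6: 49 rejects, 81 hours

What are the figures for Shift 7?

For the rejects, perfect squares: 2², 3², 4², …: 4, 9, 16, 25, 36, 49 → 64.
Hours: perfect squares: 4², 5², 6², …; 16, 25, 36, 49, 64, 81 → 100.
Putting it together: 64 rejects, 100 hours.

64 rejects, 100 hours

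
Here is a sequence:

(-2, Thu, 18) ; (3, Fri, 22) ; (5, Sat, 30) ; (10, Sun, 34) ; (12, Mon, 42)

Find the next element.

(17, Tue, 46)

For the first slot, alternating steps +5, +2, +5, +2, …: -2, 3, 5, 10, 12 → 17.
Day: runs through the weekdays Mon→Sun; Thu, Fri, Sat, Sun, Mon → Tue.
Third slot goes 18, 22, 30, 34, 42 → 46 (alternating steps +4, +8, +4, +8, …).
Combining the parts gives (17, Tue, 46).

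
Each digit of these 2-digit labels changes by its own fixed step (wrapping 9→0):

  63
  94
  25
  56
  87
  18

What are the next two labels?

First digit: +3 each step, mod 10; 6, 9, 2, 5, 8, 1 → 4 → 7.
Second digit: +1 each step, mod 10; 3, 4, 5, 6, 7, 8 → 9 → 0.
Putting the parts together: 49 and then 70.

49 then 70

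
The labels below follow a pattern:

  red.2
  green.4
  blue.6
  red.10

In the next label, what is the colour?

green

Colour: red, green, blue, red → green (repeats red → green → blue).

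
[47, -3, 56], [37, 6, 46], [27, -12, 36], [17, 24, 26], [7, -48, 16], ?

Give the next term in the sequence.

[-3, 96, 6]

For the first coordinate, −10 each step: 47, 37, 27, 17, 7 → -3.
Second coordinate: ×(-2) each step, so -3, 6, -12, 24, -48 → 96.
Third coordinate: always 9 more than the first coordinate; 56, 46, 36, 26, 16 → 6.
Combining the parts gives [-3, 96, 6].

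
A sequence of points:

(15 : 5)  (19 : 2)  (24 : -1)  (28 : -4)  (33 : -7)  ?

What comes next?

(37 : -10)

First component goes 15, 19, 24, 28, 33 → 37 (alternating steps +4, +5, +4, +5, …).
Second component goes 5, 2, -1, -4, -7 → -10 (−3 each step).
Combining the parts gives (37 : -10).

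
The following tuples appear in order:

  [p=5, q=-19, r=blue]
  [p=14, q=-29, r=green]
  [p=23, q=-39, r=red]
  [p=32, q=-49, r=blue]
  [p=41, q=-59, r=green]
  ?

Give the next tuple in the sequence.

P: 5, 14, 23, 32, 41 → 50 (+9 each step).
Q: -19, -29, -39, -49, -59 → -69 (−10 each step).
R: repeats blue → green → red; blue, green, red, blue, green → red.
So the next tuple is [p=50, q=-69, r=red].

[p=50, q=-69, r=red]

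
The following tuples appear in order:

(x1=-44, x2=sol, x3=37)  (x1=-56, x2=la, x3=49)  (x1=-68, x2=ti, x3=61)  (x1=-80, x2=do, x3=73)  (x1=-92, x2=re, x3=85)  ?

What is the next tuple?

(x1=-104, x2=mi, x3=97)

X1: -44, -56, -68, -80, -92 → -104 (−12 each step).
X2: sol, la, ti, do, re → mi (runs through the solfège scale do→ti).
X3: +12 each step, so 37, 49, 61, 73, 85 → 97.
So the next tuple is (x1=-104, x2=mi, x3=97).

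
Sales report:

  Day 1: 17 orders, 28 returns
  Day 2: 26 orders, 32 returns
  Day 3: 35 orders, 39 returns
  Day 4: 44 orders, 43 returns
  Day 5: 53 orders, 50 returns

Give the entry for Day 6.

62 orders, 54 returns

Orders: +9 each step; 17, 26, 35, 44, 53 → 62.
Returns — alternating steps +4, +7, +4, +7, …: 28, 32, 39, 43, 50 → 54.
So the next record is 62 orders, 54 returns.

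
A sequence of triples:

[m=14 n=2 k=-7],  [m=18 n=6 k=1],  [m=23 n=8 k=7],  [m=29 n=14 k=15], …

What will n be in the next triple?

22

For the m, differences are 4, 5, 6, … (increasing by 1 each time): 14, 18, 23, 29 → 36.
N: each term is the sum of the two before it, so 2, 6, 8, 14 → 22.
K: alternating steps +8, +6, +8, +6, …, so -7, 1, 7, 15 → 21.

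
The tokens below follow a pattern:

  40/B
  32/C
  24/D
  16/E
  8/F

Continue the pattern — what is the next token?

0/G

First component: −8 each step; 40, 32, 24, 16, 8 → 0.
Letter: letters move forward 1 place in the alphabet, so B, C, D, E, F → G.
So the next token is 0/G.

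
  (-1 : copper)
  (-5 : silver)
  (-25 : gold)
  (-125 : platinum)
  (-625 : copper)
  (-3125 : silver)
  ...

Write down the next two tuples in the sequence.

(-15625 : gold), (-78125 : platinum)

First part: ×5 each step; -1, -5, -25, -125, -625, -3125 → -15625 → -78125.
Metal — repeats copper → silver → gold → platinum: copper, silver, gold, platinum, copper, silver → gold → platinum.
So the next two tuples are (-15625 : gold) and (-78125 : platinum).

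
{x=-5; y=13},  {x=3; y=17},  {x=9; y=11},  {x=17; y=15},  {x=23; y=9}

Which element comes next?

{x=31; y=13}

X: alternating steps +8, +6, +8, +6, …; -5, 3, 9, 17, 23 → 31.
Y: 13, 17, 11, 15, 9 → 13 (alternating steps +4, −6, +4, −6, …).
Combining the parts gives {x=31; y=13}.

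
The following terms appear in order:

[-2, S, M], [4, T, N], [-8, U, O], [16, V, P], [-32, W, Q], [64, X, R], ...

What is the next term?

[-128, Y, S]

First slot goes -2, 4, -8, 16, -32, 64 → -128 (×(-2) each step).
First letter: S, T, U, V, W, X → Y (letters move forward 1 place in the alphabet).
Second letter — letters move forward 1 place in the alphabet: M, N, O, P, Q, R → S.
Putting it together: [-128, Y, S].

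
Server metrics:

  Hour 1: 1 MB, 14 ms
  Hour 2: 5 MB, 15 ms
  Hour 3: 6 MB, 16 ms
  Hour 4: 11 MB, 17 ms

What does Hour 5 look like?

17 MB, 18 ms

MB: each term is the sum of the two before it; 1, 5, 6, 11 → 17.
Ms — +1 each step: 14, 15, 16, 17 → 18.
So the next record is 17 MB, 18 ms.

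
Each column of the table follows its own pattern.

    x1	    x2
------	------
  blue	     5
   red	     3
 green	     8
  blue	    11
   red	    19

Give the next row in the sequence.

Column x1: repeats blue → red → green; blue, red, green, blue, red → green.
Column x2: each term is the sum of the two before it; 5, 3, 8, 11, 19 → 30.
So the next row is green  30.

green  30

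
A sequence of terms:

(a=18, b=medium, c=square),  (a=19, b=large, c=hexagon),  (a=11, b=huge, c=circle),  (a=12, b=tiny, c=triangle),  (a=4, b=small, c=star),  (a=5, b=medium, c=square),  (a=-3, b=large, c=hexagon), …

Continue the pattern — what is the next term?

(a=-2, b=huge, c=circle)

A: alternating steps +1, −8, +1, −8, …, so 18, 19, 11, 12, 4, 5, -3 → -2.
B: medium, large, huge, tiny, small, medium, large → huge (repeats medium → large → huge → tiny → small).
C goes square, hexagon, circle, triangle, star, square, hexagon → circle (repeats square → hexagon → circle → triangle → star).
Putting it together: (a=-2, b=huge, c=circle).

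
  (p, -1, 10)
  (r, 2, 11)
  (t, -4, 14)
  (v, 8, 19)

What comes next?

(x, -16, 26)

Letter goes p, r, t, v → x (letters move forward 2 places in the alphabet).
Second coordinate: ×(-2) each step, so -1, 2, -4, 8 → -16.
Third coordinate: differences are 1, 3, 5, … (increasing by 2 each time); 10, 11, 14, 19 → 26.
Putting it together: (x, -16, 26).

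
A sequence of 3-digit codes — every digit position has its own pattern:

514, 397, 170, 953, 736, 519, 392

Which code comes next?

For the first digit, −2 each step, mod 10: 5, 3, 1, 9, 7, 5, 3 → 1.
Second digit: −2 each step, mod 10; 1, 9, 7, 5, 3, 1, 9 → 7.
Third digit: +3 each step, mod 10, so 4, 7, 0, 3, 6, 9, 2 → 5.
So the next code is 175.

175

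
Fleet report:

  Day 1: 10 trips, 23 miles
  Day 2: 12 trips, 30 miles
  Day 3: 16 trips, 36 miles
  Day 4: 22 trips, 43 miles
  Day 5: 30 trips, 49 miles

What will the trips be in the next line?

40

For the trips, differences are 2, 4, 6, … (increasing by 2 each time): 10, 12, 16, 22, 30 → 40.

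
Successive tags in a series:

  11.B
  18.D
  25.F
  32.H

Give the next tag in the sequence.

39.J

First component: +7 each step; 11, 18, 25, 32 → 39.
Letter — letters move forward 2 places in the alphabet: B, D, F, H → J.
So the next tag is 39.J.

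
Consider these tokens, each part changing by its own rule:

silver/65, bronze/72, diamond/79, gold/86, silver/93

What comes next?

bronze/100

Rank: repeats silver → bronze → diamond → gold; silver, bronze, diamond, gold, silver → bronze.
Second component: +7 each step, so 65, 72, 79, 86, 93 → 100.
So the next token is bronze/100.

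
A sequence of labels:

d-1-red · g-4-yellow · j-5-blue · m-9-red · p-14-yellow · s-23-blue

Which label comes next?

Letter — letters move forward 3 places in the alphabet: d, g, j, m, p, s → v.
For the second component, each term is the sum of the two before it: 1, 4, 5, 9, 14, 23 → 37.
Colour: red, yellow, blue, red, yellow, blue → red (repeats red → yellow → blue).
Combining the parts gives v-37-red.

v-37-red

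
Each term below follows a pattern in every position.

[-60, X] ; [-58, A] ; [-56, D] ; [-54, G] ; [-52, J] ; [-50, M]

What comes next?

For the first value, +2 each step: -60, -58, -56, -54, -52, -50 → -48.
For the letter, letters move forward 3 places in the alphabet, wrapping Z→A: X, A, D, G, J, M → P.
So the next term is [-48, P].

[-48, P]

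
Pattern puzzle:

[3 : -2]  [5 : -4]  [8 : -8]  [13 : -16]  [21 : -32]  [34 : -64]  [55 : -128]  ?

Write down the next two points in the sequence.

First coordinate: each term is the sum of the two before it, so 3, 5, 8, 13, 21, 34, 55 → 89 → 144.
Second coordinate goes -2, -4, -8, -16, -32, -64, -128 → -256 → -512 (×2 each step).
Putting the parts together: [89 : -256] and then [144 : -512].

[89 : -256], [144 : -512]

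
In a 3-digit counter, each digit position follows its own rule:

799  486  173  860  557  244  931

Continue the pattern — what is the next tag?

628

First digit: −3 each step, mod 10; 7, 4, 1, 8, 5, 2, 9 → 6.
For the second digit, −1 each step, mod 10: 9, 8, 7, 6, 5, 4, 3 → 2.
Third digit: −3 each step, mod 10; 9, 6, 3, 0, 7, 4, 1 → 8.
Combining the parts gives 628.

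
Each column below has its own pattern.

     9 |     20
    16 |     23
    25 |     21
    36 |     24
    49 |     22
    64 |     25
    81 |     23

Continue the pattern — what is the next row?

First component: perfect squares: 3², 4², 5², …, so 9, 16, 25, 36, 49, 64, 81 → 100.
Second component: alternating steps +3, −2, +3, −2, …; 20, 23, 21, 24, 22, 25, 23 → 26.
Combining the parts gives 100  26.

100  26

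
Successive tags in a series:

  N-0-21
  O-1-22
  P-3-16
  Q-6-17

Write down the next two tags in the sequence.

Letter: letters move forward 1 place in the alphabet; N, O, P, Q → R → S.
Second component: differences are 1, 2, 3, … (increasing by 1 each time); 0, 1, 3, 6 → 10 → 15.
Third component: alternating steps +1, −6, +1, −6, …, so 21, 22, 16, 17 → 11 → 12.
Putting the parts together: R-10-11 and then S-15-12.

R-10-11, S-15-12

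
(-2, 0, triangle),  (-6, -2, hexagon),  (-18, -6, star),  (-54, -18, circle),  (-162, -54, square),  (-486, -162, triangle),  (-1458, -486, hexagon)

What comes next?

First coordinate — ×3 each step: -2, -6, -18, -54, -162, -486, -1458 → -4374.
Second coordinate: always the previous value of the first coordinate, so 0, -2, -6, -18, -54, -162, -486 → -1458.
Shape goes triangle, hexagon, star, circle, square, triangle, hexagon → star (repeats triangle → hexagon → star → circle → square).
Putting it together: (-4374, -1458, star).

(-4374, -1458, star)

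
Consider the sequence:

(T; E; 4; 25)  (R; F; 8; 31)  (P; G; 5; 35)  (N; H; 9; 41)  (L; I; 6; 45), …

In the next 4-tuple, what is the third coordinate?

10

Third coordinate: alternating steps +4, −3, +4, −3, …; 4, 8, 5, 9, 6 → 10.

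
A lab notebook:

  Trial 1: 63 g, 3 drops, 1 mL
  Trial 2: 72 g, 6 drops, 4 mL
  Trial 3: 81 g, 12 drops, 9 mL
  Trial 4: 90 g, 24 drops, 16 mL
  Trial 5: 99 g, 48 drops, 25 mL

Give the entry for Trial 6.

G goes 63, 72, 81, 90, 99 → 108 (+9 each step).
Drops: 3, 6, 12, 24, 48 → 96 (×2 each step).
For the mL, perfect squares: 1², 2², 3², …: 1, 4, 9, 16, 25 → 36.
Combining the parts gives 108 g, 96 drops, 36 mL.

108 g, 96 drops, 36 mL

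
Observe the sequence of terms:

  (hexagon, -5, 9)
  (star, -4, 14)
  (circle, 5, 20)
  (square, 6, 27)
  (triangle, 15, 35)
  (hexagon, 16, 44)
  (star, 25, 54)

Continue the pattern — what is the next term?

(circle, 26, 65)

Shape: repeats hexagon → star → circle → square → triangle, so hexagon, star, circle, square, triangle, hexagon, star → circle.
Second slot: -5, -4, 5, 6, 15, 16, 25 → 26 (alternating steps +1, +9, +1, +9, …).
Third slot: 9, 14, 20, 27, 35, 44, 54 → 65 (differences are 5, 6, 7, … (increasing by 1 each time)).
Putting it together: (circle, 26, 65).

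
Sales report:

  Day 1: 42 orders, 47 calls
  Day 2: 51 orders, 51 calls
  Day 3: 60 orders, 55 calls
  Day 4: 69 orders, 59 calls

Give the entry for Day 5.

Orders — +9 each step: 42, 51, 60, 69 → 78.
For the calls, +4 each step: 47, 51, 55, 59 → 63.
Combining the parts gives 78 orders, 63 calls.

78 orders, 63 calls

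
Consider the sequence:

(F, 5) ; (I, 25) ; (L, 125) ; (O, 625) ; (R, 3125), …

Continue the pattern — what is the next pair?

(U, 15625)

Letter: letters move forward 3 places in the alphabet; F, I, L, O, R → U.
Second component: 5, 25, 125, 625, 3125 → 15625 (×5 each step).
Combining the parts gives (U, 15625).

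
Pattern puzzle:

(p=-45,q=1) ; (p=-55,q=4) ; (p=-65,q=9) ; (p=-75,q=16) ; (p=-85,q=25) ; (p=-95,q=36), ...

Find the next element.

(p=-105,q=49)

For the p, −10 each step: -45, -55, -65, -75, -85, -95 → -105.
Q: perfect squares: 1², 2², 3², …; 1, 4, 9, 16, 25, 36 → 49.
Combining the parts gives (p=-105,q=49).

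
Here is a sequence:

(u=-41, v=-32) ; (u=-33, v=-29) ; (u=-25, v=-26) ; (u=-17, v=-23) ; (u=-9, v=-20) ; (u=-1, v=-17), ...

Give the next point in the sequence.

U: -41, -33, -25, -17, -9, -1 → 7 (+8 each step).
V goes -32, -29, -26, -23, -20, -17 → -14 (+3 each step).
So the next point is (u=7, v=-14).

(u=7, v=-14)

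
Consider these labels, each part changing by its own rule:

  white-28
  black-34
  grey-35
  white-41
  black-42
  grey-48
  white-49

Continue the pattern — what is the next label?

Shade — repeats white → black → grey: white, black, grey, white, black, grey, white → black.
For the second component, alternating steps +6, +1, +6, +1, …: 28, 34, 35, 41, 42, 48, 49 → 55.
Combining the parts gives black-55.

black-55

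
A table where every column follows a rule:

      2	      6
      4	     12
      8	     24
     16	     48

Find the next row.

32  96

First component: ×2 each step; 2, 4, 8, 16 → 32.
For the second component, always 3 × the first component: 6, 12, 24, 48 → 96.
Putting it together: 32  96.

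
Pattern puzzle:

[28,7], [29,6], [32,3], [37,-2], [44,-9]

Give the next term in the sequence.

First component: differences are 1, 3, 5, … (increasing by 2 each time), so 28, 29, 32, 37, 44 → 53.
Second component: 7, 6, 3, -2, -9 → -18 (together with the first component always sums to 35).
Putting it together: [53,-18].

[53,-18]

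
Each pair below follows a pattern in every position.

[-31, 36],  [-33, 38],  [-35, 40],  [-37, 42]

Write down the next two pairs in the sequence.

First slot: -31, -33, -35, -37 → -39 → -41 (−2 each step).
Second slot: 36, 38, 40, 42 → 44 → 46 (together with the first slot always sums to 5).
So the next two pairs are [-39, 44] and [-41, 46].

[-39, 44], [-41, 46]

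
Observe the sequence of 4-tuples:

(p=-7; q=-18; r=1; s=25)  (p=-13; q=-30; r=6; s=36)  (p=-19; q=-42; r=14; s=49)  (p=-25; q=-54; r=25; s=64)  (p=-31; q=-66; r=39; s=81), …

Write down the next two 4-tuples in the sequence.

(p=-37; q=-78; r=56; s=100), (p=-43; q=-90; r=76; s=121)

P goes -7, -13, -19, -25, -31 → -37 → -43 (−6 each step).
For the q, −12 each step: -18, -30, -42, -54, -66 → -78 → -90.
R: 1, 6, 14, 25, 39 → 56 → 76 (differences are 5, 8, 11, … (increasing by 3 each time)).
S: perfect squares: 5², 6², 7², …, so 25, 36, 49, 64, 81 → 100 → 121.
Putting the parts together: (p=-37; q=-78; r=56; s=100) and then (p=-43; q=-90; r=76; s=121).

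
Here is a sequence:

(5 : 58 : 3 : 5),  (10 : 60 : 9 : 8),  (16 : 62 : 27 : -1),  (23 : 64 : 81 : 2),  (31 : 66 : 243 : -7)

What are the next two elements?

First value goes 5, 10, 16, 23, 31 → 40 → 50 (differences are 5, 6, 7, … (increasing by 1 each time)).
Second value: 58, 60, 62, 64, 66 → 68 → 70 (+2 each step).
Third value: 3, 9, 27, 81, 243 → 729 → 2187 (×3 each step).
Fourth value: alternating steps +3, −9, +3, −9, …, so 5, 8, -1, 2, -7 → -4 → -13.
So the next two elements are (40 : 68 : 729 : -4) and (50 : 70 : 2187 : -13).

(40 : 68 : 729 : -4), (50 : 70 : 2187 : -13)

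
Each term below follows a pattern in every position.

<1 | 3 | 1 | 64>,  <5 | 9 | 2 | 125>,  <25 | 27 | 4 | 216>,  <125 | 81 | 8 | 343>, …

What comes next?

<625 | 243 | 16 | 512>

First value goes 1, 5, 25, 125 → 625 (×5 each step).
Second value: 3, 9, 27, 81 → 243 (×3 each step).
For the third value, ×2 each step: 1, 2, 4, 8 → 16.
Fourth value: 64, 125, 216, 343 → 512 (perfect cubes: 4³, 5³, 6³, …).
Combining the parts gives <625 | 243 | 16 | 512>.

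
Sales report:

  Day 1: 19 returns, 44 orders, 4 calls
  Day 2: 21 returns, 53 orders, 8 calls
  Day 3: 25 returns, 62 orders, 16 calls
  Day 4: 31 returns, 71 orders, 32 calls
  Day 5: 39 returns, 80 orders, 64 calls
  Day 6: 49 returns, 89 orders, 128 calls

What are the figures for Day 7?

61 returns, 98 orders, 256 calls

Returns: differences are 2, 4, 6, … (increasing by 2 each time), so 19, 21, 25, 31, 39, 49 → 61.
Orders: +9 each step; 44, 53, 62, 71, 80, 89 → 98.
Calls — ×2 each step: 4, 8, 16, 32, 64, 128 → 256.
Putting it together: 61 returns, 98 orders, 256 calls.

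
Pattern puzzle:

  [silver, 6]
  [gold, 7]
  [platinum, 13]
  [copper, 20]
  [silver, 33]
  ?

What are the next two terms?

For the metal, repeats silver → gold → platinum → copper: silver, gold, platinum, copper, silver → gold → platinum.
Second component: each term is the sum of the two before it; 6, 7, 13, 20, 33 → 53 → 86.
Putting the parts together: [gold, 53] and then [platinum, 86].

[gold, 53], [platinum, 86]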